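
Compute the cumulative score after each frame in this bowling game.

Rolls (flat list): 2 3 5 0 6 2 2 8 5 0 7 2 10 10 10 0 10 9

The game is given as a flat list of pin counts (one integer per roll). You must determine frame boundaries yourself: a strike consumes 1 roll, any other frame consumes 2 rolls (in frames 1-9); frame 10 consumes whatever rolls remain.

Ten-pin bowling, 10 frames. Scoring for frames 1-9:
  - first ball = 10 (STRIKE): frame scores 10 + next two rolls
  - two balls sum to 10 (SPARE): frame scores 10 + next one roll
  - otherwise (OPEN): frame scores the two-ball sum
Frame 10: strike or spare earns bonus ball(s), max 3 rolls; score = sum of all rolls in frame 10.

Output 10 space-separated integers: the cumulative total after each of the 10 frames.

Frame 1: OPEN (2+3=5). Cumulative: 5
Frame 2: OPEN (5+0=5). Cumulative: 10
Frame 3: OPEN (6+2=8). Cumulative: 18
Frame 4: SPARE (2+8=10). 10 + next roll (5) = 15. Cumulative: 33
Frame 5: OPEN (5+0=5). Cumulative: 38
Frame 6: OPEN (7+2=9). Cumulative: 47
Frame 7: STRIKE. 10 + next two rolls (10+10) = 30. Cumulative: 77
Frame 8: STRIKE. 10 + next two rolls (10+0) = 20. Cumulative: 97
Frame 9: STRIKE. 10 + next two rolls (0+10) = 20. Cumulative: 117
Frame 10: SPARE. Sum of all frame-10 rolls (0+10+9) = 19. Cumulative: 136

Answer: 5 10 18 33 38 47 77 97 117 136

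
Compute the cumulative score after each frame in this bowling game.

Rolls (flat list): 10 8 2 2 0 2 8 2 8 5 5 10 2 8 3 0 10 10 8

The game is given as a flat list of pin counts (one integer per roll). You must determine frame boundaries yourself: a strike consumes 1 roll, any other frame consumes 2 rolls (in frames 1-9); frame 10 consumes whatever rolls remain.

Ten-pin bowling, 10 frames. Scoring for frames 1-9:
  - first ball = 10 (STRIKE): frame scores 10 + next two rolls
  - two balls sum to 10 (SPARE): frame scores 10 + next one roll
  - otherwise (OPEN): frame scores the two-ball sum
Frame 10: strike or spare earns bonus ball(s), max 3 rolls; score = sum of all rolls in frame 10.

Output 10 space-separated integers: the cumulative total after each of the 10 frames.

Answer: 20 32 34 46 61 81 101 114 117 145

Derivation:
Frame 1: STRIKE. 10 + next two rolls (8+2) = 20. Cumulative: 20
Frame 2: SPARE (8+2=10). 10 + next roll (2) = 12. Cumulative: 32
Frame 3: OPEN (2+0=2). Cumulative: 34
Frame 4: SPARE (2+8=10). 10 + next roll (2) = 12. Cumulative: 46
Frame 5: SPARE (2+8=10). 10 + next roll (5) = 15. Cumulative: 61
Frame 6: SPARE (5+5=10). 10 + next roll (10) = 20. Cumulative: 81
Frame 7: STRIKE. 10 + next two rolls (2+8) = 20. Cumulative: 101
Frame 8: SPARE (2+8=10). 10 + next roll (3) = 13. Cumulative: 114
Frame 9: OPEN (3+0=3). Cumulative: 117
Frame 10: STRIKE. Sum of all frame-10 rolls (10+10+8) = 28. Cumulative: 145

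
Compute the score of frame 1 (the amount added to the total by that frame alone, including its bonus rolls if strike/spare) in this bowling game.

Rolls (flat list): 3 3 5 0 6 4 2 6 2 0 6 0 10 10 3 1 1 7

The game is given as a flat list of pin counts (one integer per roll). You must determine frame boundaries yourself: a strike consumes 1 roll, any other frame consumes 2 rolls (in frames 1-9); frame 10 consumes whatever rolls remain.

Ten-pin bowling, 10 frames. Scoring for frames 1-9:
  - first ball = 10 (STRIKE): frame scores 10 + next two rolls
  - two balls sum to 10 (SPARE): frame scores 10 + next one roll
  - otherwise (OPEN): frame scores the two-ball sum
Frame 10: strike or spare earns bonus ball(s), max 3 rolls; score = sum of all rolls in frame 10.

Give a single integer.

Answer: 6

Derivation:
Frame 1: OPEN (3+3=6). Cumulative: 6
Frame 2: OPEN (5+0=5). Cumulative: 11
Frame 3: SPARE (6+4=10). 10 + next roll (2) = 12. Cumulative: 23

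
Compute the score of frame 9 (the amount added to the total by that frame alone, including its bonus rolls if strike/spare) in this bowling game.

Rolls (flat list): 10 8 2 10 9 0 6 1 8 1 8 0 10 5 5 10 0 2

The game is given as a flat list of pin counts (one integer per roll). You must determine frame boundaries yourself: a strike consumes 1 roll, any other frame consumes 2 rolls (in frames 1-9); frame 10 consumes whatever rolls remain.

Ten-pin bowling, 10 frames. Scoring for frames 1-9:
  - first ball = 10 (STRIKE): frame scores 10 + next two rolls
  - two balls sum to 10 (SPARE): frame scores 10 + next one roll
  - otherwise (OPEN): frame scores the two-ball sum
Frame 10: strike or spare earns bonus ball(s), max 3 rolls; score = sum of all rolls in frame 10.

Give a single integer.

Frame 1: STRIKE. 10 + next two rolls (8+2) = 20. Cumulative: 20
Frame 2: SPARE (8+2=10). 10 + next roll (10) = 20. Cumulative: 40
Frame 3: STRIKE. 10 + next two rolls (9+0) = 19. Cumulative: 59
Frame 4: OPEN (9+0=9). Cumulative: 68
Frame 5: OPEN (6+1=7). Cumulative: 75
Frame 6: OPEN (8+1=9). Cumulative: 84
Frame 7: OPEN (8+0=8). Cumulative: 92
Frame 8: STRIKE. 10 + next two rolls (5+5) = 20. Cumulative: 112
Frame 9: SPARE (5+5=10). 10 + next roll (10) = 20. Cumulative: 132
Frame 10: STRIKE. Sum of all frame-10 rolls (10+0+2) = 12. Cumulative: 144

Answer: 20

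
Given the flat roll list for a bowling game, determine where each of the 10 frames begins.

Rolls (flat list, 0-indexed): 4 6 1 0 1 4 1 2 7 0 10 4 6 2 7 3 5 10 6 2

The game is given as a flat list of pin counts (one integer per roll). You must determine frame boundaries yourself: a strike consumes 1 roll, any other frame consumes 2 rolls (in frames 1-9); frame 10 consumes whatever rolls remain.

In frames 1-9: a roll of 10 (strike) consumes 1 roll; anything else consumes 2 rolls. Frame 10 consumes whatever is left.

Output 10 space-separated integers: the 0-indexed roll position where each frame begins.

Answer: 0 2 4 6 8 10 11 13 15 17

Derivation:
Frame 1 starts at roll index 0: rolls=4,6 (sum=10), consumes 2 rolls
Frame 2 starts at roll index 2: rolls=1,0 (sum=1), consumes 2 rolls
Frame 3 starts at roll index 4: rolls=1,4 (sum=5), consumes 2 rolls
Frame 4 starts at roll index 6: rolls=1,2 (sum=3), consumes 2 rolls
Frame 5 starts at roll index 8: rolls=7,0 (sum=7), consumes 2 rolls
Frame 6 starts at roll index 10: roll=10 (strike), consumes 1 roll
Frame 7 starts at roll index 11: rolls=4,6 (sum=10), consumes 2 rolls
Frame 8 starts at roll index 13: rolls=2,7 (sum=9), consumes 2 rolls
Frame 9 starts at roll index 15: rolls=3,5 (sum=8), consumes 2 rolls
Frame 10 starts at roll index 17: 3 remaining rolls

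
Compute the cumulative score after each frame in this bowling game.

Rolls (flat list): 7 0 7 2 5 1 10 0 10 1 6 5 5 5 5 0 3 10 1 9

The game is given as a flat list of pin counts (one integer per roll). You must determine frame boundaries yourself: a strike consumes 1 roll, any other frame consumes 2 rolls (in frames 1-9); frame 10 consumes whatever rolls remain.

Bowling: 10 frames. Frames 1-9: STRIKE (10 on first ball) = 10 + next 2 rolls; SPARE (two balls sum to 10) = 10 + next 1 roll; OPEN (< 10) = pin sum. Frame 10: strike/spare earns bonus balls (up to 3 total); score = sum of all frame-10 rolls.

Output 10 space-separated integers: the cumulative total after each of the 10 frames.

Answer: 7 16 22 42 53 60 75 85 88 108

Derivation:
Frame 1: OPEN (7+0=7). Cumulative: 7
Frame 2: OPEN (7+2=9). Cumulative: 16
Frame 3: OPEN (5+1=6). Cumulative: 22
Frame 4: STRIKE. 10 + next two rolls (0+10) = 20. Cumulative: 42
Frame 5: SPARE (0+10=10). 10 + next roll (1) = 11. Cumulative: 53
Frame 6: OPEN (1+6=7). Cumulative: 60
Frame 7: SPARE (5+5=10). 10 + next roll (5) = 15. Cumulative: 75
Frame 8: SPARE (5+5=10). 10 + next roll (0) = 10. Cumulative: 85
Frame 9: OPEN (0+3=3). Cumulative: 88
Frame 10: STRIKE. Sum of all frame-10 rolls (10+1+9) = 20. Cumulative: 108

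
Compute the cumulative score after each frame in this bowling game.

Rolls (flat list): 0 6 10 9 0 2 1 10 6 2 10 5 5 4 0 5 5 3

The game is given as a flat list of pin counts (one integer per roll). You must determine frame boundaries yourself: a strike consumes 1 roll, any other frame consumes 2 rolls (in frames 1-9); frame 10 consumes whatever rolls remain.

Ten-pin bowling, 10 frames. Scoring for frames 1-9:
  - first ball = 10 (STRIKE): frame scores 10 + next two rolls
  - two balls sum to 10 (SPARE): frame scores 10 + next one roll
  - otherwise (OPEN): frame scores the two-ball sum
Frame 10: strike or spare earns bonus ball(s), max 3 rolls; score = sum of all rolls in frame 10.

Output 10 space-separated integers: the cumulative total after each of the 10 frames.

Answer: 6 25 34 37 55 63 83 97 101 114

Derivation:
Frame 1: OPEN (0+6=6). Cumulative: 6
Frame 2: STRIKE. 10 + next two rolls (9+0) = 19. Cumulative: 25
Frame 3: OPEN (9+0=9). Cumulative: 34
Frame 4: OPEN (2+1=3). Cumulative: 37
Frame 5: STRIKE. 10 + next two rolls (6+2) = 18. Cumulative: 55
Frame 6: OPEN (6+2=8). Cumulative: 63
Frame 7: STRIKE. 10 + next two rolls (5+5) = 20. Cumulative: 83
Frame 8: SPARE (5+5=10). 10 + next roll (4) = 14. Cumulative: 97
Frame 9: OPEN (4+0=4). Cumulative: 101
Frame 10: SPARE. Sum of all frame-10 rolls (5+5+3) = 13. Cumulative: 114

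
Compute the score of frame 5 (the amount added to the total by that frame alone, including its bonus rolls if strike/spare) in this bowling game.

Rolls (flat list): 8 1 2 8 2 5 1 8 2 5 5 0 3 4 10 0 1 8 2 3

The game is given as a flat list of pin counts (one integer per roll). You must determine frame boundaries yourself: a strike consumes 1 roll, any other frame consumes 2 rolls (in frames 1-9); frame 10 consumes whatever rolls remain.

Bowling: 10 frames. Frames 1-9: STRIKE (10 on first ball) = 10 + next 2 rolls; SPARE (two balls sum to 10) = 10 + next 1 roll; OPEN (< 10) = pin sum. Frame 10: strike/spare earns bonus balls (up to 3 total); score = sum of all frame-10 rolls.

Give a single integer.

Answer: 7

Derivation:
Frame 1: OPEN (8+1=9). Cumulative: 9
Frame 2: SPARE (2+8=10). 10 + next roll (2) = 12. Cumulative: 21
Frame 3: OPEN (2+5=7). Cumulative: 28
Frame 4: OPEN (1+8=9). Cumulative: 37
Frame 5: OPEN (2+5=7). Cumulative: 44
Frame 6: OPEN (5+0=5). Cumulative: 49
Frame 7: OPEN (3+4=7). Cumulative: 56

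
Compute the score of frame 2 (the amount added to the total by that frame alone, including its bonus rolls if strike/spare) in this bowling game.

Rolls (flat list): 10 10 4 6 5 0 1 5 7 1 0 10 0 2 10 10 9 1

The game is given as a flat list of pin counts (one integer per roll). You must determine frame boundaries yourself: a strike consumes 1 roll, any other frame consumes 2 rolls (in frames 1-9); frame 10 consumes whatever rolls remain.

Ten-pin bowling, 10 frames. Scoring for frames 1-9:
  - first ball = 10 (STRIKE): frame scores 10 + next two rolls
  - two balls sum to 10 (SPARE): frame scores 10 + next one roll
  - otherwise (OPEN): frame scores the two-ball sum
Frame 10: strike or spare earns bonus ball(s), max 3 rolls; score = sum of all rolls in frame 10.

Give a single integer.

Frame 1: STRIKE. 10 + next two rolls (10+4) = 24. Cumulative: 24
Frame 2: STRIKE. 10 + next two rolls (4+6) = 20. Cumulative: 44
Frame 3: SPARE (4+6=10). 10 + next roll (5) = 15. Cumulative: 59
Frame 4: OPEN (5+0=5). Cumulative: 64

Answer: 20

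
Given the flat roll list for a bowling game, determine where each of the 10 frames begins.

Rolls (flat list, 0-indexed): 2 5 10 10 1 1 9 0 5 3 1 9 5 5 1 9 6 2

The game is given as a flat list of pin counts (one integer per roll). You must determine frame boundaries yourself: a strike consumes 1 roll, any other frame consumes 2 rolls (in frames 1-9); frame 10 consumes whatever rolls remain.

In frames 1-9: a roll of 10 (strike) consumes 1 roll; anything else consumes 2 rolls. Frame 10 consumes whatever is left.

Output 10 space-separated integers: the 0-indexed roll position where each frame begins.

Answer: 0 2 3 4 6 8 10 12 14 16

Derivation:
Frame 1 starts at roll index 0: rolls=2,5 (sum=7), consumes 2 rolls
Frame 2 starts at roll index 2: roll=10 (strike), consumes 1 roll
Frame 3 starts at roll index 3: roll=10 (strike), consumes 1 roll
Frame 4 starts at roll index 4: rolls=1,1 (sum=2), consumes 2 rolls
Frame 5 starts at roll index 6: rolls=9,0 (sum=9), consumes 2 rolls
Frame 6 starts at roll index 8: rolls=5,3 (sum=8), consumes 2 rolls
Frame 7 starts at roll index 10: rolls=1,9 (sum=10), consumes 2 rolls
Frame 8 starts at roll index 12: rolls=5,5 (sum=10), consumes 2 rolls
Frame 9 starts at roll index 14: rolls=1,9 (sum=10), consumes 2 rolls
Frame 10 starts at roll index 16: 2 remaining rolls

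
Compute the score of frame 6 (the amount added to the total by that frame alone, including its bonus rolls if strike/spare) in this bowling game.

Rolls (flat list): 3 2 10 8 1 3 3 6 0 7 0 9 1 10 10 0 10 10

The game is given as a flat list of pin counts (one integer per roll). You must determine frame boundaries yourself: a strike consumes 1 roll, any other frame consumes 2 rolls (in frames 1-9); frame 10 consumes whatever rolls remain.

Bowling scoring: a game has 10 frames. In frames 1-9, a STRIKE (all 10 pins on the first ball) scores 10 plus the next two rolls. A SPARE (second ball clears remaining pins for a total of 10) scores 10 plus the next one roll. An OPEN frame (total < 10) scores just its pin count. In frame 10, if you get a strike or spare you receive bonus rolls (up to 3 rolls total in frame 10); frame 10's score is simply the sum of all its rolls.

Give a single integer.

Answer: 7

Derivation:
Frame 1: OPEN (3+2=5). Cumulative: 5
Frame 2: STRIKE. 10 + next two rolls (8+1) = 19. Cumulative: 24
Frame 3: OPEN (8+1=9). Cumulative: 33
Frame 4: OPEN (3+3=6). Cumulative: 39
Frame 5: OPEN (6+0=6). Cumulative: 45
Frame 6: OPEN (7+0=7). Cumulative: 52
Frame 7: SPARE (9+1=10). 10 + next roll (10) = 20. Cumulative: 72
Frame 8: STRIKE. 10 + next two rolls (10+0) = 20. Cumulative: 92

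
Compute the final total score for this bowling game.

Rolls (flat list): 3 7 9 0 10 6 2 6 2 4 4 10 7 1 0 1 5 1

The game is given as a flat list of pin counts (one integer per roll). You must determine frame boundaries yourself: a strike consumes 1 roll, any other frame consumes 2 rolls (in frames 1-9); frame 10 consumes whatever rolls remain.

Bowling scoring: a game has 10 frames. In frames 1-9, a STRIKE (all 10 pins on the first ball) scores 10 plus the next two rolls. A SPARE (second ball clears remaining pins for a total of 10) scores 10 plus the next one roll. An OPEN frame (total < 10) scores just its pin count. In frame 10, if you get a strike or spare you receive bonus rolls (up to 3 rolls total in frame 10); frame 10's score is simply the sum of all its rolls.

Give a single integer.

Answer: 103

Derivation:
Frame 1: SPARE (3+7=10). 10 + next roll (9) = 19. Cumulative: 19
Frame 2: OPEN (9+0=9). Cumulative: 28
Frame 3: STRIKE. 10 + next two rolls (6+2) = 18. Cumulative: 46
Frame 4: OPEN (6+2=8). Cumulative: 54
Frame 5: OPEN (6+2=8). Cumulative: 62
Frame 6: OPEN (4+4=8). Cumulative: 70
Frame 7: STRIKE. 10 + next two rolls (7+1) = 18. Cumulative: 88
Frame 8: OPEN (7+1=8). Cumulative: 96
Frame 9: OPEN (0+1=1). Cumulative: 97
Frame 10: OPEN. Sum of all frame-10 rolls (5+1) = 6. Cumulative: 103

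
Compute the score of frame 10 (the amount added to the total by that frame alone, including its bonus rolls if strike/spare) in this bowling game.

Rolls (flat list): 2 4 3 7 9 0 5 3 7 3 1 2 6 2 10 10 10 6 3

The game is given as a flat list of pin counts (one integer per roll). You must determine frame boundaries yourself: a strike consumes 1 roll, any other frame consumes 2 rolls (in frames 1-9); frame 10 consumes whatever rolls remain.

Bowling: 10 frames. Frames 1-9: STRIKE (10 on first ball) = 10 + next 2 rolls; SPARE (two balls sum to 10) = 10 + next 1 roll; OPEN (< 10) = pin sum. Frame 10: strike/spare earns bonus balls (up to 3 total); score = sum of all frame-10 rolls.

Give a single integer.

Answer: 19

Derivation:
Frame 1: OPEN (2+4=6). Cumulative: 6
Frame 2: SPARE (3+7=10). 10 + next roll (9) = 19. Cumulative: 25
Frame 3: OPEN (9+0=9). Cumulative: 34
Frame 4: OPEN (5+3=8). Cumulative: 42
Frame 5: SPARE (7+3=10). 10 + next roll (1) = 11. Cumulative: 53
Frame 6: OPEN (1+2=3). Cumulative: 56
Frame 7: OPEN (6+2=8). Cumulative: 64
Frame 8: STRIKE. 10 + next two rolls (10+10) = 30. Cumulative: 94
Frame 9: STRIKE. 10 + next two rolls (10+6) = 26. Cumulative: 120
Frame 10: STRIKE. Sum of all frame-10 rolls (10+6+3) = 19. Cumulative: 139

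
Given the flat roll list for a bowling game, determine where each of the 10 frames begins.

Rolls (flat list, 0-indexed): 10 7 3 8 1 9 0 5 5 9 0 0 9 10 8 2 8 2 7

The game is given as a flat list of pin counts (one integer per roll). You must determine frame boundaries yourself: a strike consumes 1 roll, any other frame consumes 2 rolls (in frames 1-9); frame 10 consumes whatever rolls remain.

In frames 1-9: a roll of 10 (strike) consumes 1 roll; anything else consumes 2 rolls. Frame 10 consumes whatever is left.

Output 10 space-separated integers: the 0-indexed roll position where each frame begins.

Answer: 0 1 3 5 7 9 11 13 14 16

Derivation:
Frame 1 starts at roll index 0: roll=10 (strike), consumes 1 roll
Frame 2 starts at roll index 1: rolls=7,3 (sum=10), consumes 2 rolls
Frame 3 starts at roll index 3: rolls=8,1 (sum=9), consumes 2 rolls
Frame 4 starts at roll index 5: rolls=9,0 (sum=9), consumes 2 rolls
Frame 5 starts at roll index 7: rolls=5,5 (sum=10), consumes 2 rolls
Frame 6 starts at roll index 9: rolls=9,0 (sum=9), consumes 2 rolls
Frame 7 starts at roll index 11: rolls=0,9 (sum=9), consumes 2 rolls
Frame 8 starts at roll index 13: roll=10 (strike), consumes 1 roll
Frame 9 starts at roll index 14: rolls=8,2 (sum=10), consumes 2 rolls
Frame 10 starts at roll index 16: 3 remaining rolls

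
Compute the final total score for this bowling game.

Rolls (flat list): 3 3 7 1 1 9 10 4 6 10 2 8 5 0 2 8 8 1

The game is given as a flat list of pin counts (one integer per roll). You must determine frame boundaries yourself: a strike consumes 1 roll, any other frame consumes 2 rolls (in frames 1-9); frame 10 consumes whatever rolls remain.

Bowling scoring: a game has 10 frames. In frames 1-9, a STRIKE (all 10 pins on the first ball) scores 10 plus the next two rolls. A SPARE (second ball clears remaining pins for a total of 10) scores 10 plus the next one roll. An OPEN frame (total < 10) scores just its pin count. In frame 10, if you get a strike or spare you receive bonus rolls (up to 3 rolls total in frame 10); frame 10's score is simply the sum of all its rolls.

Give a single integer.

Frame 1: OPEN (3+3=6). Cumulative: 6
Frame 2: OPEN (7+1=8). Cumulative: 14
Frame 3: SPARE (1+9=10). 10 + next roll (10) = 20. Cumulative: 34
Frame 4: STRIKE. 10 + next two rolls (4+6) = 20. Cumulative: 54
Frame 5: SPARE (4+6=10). 10 + next roll (10) = 20. Cumulative: 74
Frame 6: STRIKE. 10 + next two rolls (2+8) = 20. Cumulative: 94
Frame 7: SPARE (2+8=10). 10 + next roll (5) = 15. Cumulative: 109
Frame 8: OPEN (5+0=5). Cumulative: 114
Frame 9: SPARE (2+8=10). 10 + next roll (8) = 18. Cumulative: 132
Frame 10: OPEN. Sum of all frame-10 rolls (8+1) = 9. Cumulative: 141

Answer: 141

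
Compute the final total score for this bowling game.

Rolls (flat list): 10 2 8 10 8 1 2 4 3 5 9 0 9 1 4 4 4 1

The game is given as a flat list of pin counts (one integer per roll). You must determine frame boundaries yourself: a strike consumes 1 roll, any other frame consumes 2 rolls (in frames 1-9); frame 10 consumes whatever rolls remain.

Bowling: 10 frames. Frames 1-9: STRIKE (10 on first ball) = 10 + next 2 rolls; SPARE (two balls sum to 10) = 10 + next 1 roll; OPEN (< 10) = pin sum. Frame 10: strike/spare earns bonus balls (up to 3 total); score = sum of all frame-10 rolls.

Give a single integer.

Answer: 118

Derivation:
Frame 1: STRIKE. 10 + next two rolls (2+8) = 20. Cumulative: 20
Frame 2: SPARE (2+8=10). 10 + next roll (10) = 20. Cumulative: 40
Frame 3: STRIKE. 10 + next two rolls (8+1) = 19. Cumulative: 59
Frame 4: OPEN (8+1=9). Cumulative: 68
Frame 5: OPEN (2+4=6). Cumulative: 74
Frame 6: OPEN (3+5=8). Cumulative: 82
Frame 7: OPEN (9+0=9). Cumulative: 91
Frame 8: SPARE (9+1=10). 10 + next roll (4) = 14. Cumulative: 105
Frame 9: OPEN (4+4=8). Cumulative: 113
Frame 10: OPEN. Sum of all frame-10 rolls (4+1) = 5. Cumulative: 118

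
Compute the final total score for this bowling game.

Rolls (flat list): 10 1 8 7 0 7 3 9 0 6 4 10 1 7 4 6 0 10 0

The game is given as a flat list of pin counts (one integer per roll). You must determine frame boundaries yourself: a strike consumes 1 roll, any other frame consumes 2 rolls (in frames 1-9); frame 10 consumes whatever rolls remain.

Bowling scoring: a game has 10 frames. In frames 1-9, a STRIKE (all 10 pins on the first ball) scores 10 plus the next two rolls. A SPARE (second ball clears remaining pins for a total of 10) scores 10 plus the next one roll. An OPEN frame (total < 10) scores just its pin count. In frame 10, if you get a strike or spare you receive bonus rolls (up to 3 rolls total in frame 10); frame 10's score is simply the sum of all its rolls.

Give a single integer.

Answer: 129

Derivation:
Frame 1: STRIKE. 10 + next two rolls (1+8) = 19. Cumulative: 19
Frame 2: OPEN (1+8=9). Cumulative: 28
Frame 3: OPEN (7+0=7). Cumulative: 35
Frame 4: SPARE (7+3=10). 10 + next roll (9) = 19. Cumulative: 54
Frame 5: OPEN (9+0=9). Cumulative: 63
Frame 6: SPARE (6+4=10). 10 + next roll (10) = 20. Cumulative: 83
Frame 7: STRIKE. 10 + next two rolls (1+7) = 18. Cumulative: 101
Frame 8: OPEN (1+7=8). Cumulative: 109
Frame 9: SPARE (4+6=10). 10 + next roll (0) = 10. Cumulative: 119
Frame 10: SPARE. Sum of all frame-10 rolls (0+10+0) = 10. Cumulative: 129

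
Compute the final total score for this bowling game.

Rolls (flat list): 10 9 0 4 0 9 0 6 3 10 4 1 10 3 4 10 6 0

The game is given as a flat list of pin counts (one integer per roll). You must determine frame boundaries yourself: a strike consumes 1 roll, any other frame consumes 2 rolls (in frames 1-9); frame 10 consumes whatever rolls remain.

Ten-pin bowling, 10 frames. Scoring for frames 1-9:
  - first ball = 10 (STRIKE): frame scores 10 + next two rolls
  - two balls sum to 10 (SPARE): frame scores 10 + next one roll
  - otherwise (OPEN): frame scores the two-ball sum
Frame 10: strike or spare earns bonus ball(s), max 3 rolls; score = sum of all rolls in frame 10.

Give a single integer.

Frame 1: STRIKE. 10 + next two rolls (9+0) = 19. Cumulative: 19
Frame 2: OPEN (9+0=9). Cumulative: 28
Frame 3: OPEN (4+0=4). Cumulative: 32
Frame 4: OPEN (9+0=9). Cumulative: 41
Frame 5: OPEN (6+3=9). Cumulative: 50
Frame 6: STRIKE. 10 + next two rolls (4+1) = 15. Cumulative: 65
Frame 7: OPEN (4+1=5). Cumulative: 70
Frame 8: STRIKE. 10 + next two rolls (3+4) = 17. Cumulative: 87
Frame 9: OPEN (3+4=7). Cumulative: 94
Frame 10: STRIKE. Sum of all frame-10 rolls (10+6+0) = 16. Cumulative: 110

Answer: 110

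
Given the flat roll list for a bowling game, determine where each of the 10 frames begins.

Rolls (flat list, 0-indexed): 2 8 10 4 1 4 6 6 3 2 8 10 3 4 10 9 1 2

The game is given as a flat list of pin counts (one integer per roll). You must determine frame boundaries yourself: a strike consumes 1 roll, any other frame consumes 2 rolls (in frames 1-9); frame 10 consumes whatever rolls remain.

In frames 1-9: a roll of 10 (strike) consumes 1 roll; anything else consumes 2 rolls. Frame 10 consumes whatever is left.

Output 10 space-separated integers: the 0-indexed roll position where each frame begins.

Answer: 0 2 3 5 7 9 11 12 14 15

Derivation:
Frame 1 starts at roll index 0: rolls=2,8 (sum=10), consumes 2 rolls
Frame 2 starts at roll index 2: roll=10 (strike), consumes 1 roll
Frame 3 starts at roll index 3: rolls=4,1 (sum=5), consumes 2 rolls
Frame 4 starts at roll index 5: rolls=4,6 (sum=10), consumes 2 rolls
Frame 5 starts at roll index 7: rolls=6,3 (sum=9), consumes 2 rolls
Frame 6 starts at roll index 9: rolls=2,8 (sum=10), consumes 2 rolls
Frame 7 starts at roll index 11: roll=10 (strike), consumes 1 roll
Frame 8 starts at roll index 12: rolls=3,4 (sum=7), consumes 2 rolls
Frame 9 starts at roll index 14: roll=10 (strike), consumes 1 roll
Frame 10 starts at roll index 15: 3 remaining rolls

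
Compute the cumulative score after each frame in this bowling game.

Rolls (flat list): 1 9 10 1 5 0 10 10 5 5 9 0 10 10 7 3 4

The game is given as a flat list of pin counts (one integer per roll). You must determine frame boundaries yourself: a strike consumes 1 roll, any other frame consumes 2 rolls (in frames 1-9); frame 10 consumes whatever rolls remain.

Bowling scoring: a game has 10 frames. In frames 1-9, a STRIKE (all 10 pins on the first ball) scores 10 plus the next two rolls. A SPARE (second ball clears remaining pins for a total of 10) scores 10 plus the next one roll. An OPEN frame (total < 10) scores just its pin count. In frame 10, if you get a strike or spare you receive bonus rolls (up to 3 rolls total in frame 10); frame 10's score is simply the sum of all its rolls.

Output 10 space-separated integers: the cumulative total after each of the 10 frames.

Frame 1: SPARE (1+9=10). 10 + next roll (10) = 20. Cumulative: 20
Frame 2: STRIKE. 10 + next two rolls (1+5) = 16. Cumulative: 36
Frame 3: OPEN (1+5=6). Cumulative: 42
Frame 4: SPARE (0+10=10). 10 + next roll (10) = 20. Cumulative: 62
Frame 5: STRIKE. 10 + next two rolls (5+5) = 20. Cumulative: 82
Frame 6: SPARE (5+5=10). 10 + next roll (9) = 19. Cumulative: 101
Frame 7: OPEN (9+0=9). Cumulative: 110
Frame 8: STRIKE. 10 + next two rolls (10+7) = 27. Cumulative: 137
Frame 9: STRIKE. 10 + next two rolls (7+3) = 20. Cumulative: 157
Frame 10: SPARE. Sum of all frame-10 rolls (7+3+4) = 14. Cumulative: 171

Answer: 20 36 42 62 82 101 110 137 157 171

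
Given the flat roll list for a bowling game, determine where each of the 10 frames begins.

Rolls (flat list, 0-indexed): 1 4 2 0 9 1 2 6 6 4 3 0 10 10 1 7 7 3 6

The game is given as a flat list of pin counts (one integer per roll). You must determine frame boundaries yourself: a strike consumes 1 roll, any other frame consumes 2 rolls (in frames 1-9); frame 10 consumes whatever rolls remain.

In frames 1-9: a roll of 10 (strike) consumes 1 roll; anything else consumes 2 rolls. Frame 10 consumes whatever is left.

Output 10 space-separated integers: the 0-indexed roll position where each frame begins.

Frame 1 starts at roll index 0: rolls=1,4 (sum=5), consumes 2 rolls
Frame 2 starts at roll index 2: rolls=2,0 (sum=2), consumes 2 rolls
Frame 3 starts at roll index 4: rolls=9,1 (sum=10), consumes 2 rolls
Frame 4 starts at roll index 6: rolls=2,6 (sum=8), consumes 2 rolls
Frame 5 starts at roll index 8: rolls=6,4 (sum=10), consumes 2 rolls
Frame 6 starts at roll index 10: rolls=3,0 (sum=3), consumes 2 rolls
Frame 7 starts at roll index 12: roll=10 (strike), consumes 1 roll
Frame 8 starts at roll index 13: roll=10 (strike), consumes 1 roll
Frame 9 starts at roll index 14: rolls=1,7 (sum=8), consumes 2 rolls
Frame 10 starts at roll index 16: 3 remaining rolls

Answer: 0 2 4 6 8 10 12 13 14 16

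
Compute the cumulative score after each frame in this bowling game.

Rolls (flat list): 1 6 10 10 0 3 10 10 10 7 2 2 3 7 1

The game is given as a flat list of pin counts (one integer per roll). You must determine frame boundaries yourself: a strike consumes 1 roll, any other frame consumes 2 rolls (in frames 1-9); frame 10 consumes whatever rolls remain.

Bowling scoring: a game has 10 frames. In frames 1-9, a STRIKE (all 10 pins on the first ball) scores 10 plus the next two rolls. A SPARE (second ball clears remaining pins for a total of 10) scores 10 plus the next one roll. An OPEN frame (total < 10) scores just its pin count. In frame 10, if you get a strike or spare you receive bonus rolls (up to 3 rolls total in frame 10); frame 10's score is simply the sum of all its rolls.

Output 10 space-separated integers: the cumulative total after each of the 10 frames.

Answer: 7 27 40 43 73 100 119 128 133 141

Derivation:
Frame 1: OPEN (1+6=7). Cumulative: 7
Frame 2: STRIKE. 10 + next two rolls (10+0) = 20. Cumulative: 27
Frame 3: STRIKE. 10 + next two rolls (0+3) = 13. Cumulative: 40
Frame 4: OPEN (0+3=3). Cumulative: 43
Frame 5: STRIKE. 10 + next two rolls (10+10) = 30. Cumulative: 73
Frame 6: STRIKE. 10 + next two rolls (10+7) = 27. Cumulative: 100
Frame 7: STRIKE. 10 + next two rolls (7+2) = 19. Cumulative: 119
Frame 8: OPEN (7+2=9). Cumulative: 128
Frame 9: OPEN (2+3=5). Cumulative: 133
Frame 10: OPEN. Sum of all frame-10 rolls (7+1) = 8. Cumulative: 141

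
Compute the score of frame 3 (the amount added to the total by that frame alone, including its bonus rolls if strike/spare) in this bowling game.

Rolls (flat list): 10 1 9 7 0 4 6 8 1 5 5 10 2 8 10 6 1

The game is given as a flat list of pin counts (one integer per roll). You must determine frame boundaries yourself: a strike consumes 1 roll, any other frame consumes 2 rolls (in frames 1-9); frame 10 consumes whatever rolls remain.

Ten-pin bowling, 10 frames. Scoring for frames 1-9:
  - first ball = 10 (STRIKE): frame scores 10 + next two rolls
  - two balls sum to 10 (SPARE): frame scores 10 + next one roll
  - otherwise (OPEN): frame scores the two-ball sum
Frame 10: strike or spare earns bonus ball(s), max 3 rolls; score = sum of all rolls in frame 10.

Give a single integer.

Answer: 7

Derivation:
Frame 1: STRIKE. 10 + next two rolls (1+9) = 20. Cumulative: 20
Frame 2: SPARE (1+9=10). 10 + next roll (7) = 17. Cumulative: 37
Frame 3: OPEN (7+0=7). Cumulative: 44
Frame 4: SPARE (4+6=10). 10 + next roll (8) = 18. Cumulative: 62
Frame 5: OPEN (8+1=9). Cumulative: 71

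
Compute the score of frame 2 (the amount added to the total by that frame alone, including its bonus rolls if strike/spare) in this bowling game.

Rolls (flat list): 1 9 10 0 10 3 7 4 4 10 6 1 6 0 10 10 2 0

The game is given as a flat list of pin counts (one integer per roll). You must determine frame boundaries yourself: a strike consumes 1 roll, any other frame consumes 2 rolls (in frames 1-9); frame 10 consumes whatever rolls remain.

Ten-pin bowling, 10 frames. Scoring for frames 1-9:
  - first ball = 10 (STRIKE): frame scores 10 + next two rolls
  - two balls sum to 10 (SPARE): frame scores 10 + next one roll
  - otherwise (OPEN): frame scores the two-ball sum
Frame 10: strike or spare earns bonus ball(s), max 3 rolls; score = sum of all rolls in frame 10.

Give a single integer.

Frame 1: SPARE (1+9=10). 10 + next roll (10) = 20. Cumulative: 20
Frame 2: STRIKE. 10 + next two rolls (0+10) = 20. Cumulative: 40
Frame 3: SPARE (0+10=10). 10 + next roll (3) = 13. Cumulative: 53
Frame 4: SPARE (3+7=10). 10 + next roll (4) = 14. Cumulative: 67

Answer: 20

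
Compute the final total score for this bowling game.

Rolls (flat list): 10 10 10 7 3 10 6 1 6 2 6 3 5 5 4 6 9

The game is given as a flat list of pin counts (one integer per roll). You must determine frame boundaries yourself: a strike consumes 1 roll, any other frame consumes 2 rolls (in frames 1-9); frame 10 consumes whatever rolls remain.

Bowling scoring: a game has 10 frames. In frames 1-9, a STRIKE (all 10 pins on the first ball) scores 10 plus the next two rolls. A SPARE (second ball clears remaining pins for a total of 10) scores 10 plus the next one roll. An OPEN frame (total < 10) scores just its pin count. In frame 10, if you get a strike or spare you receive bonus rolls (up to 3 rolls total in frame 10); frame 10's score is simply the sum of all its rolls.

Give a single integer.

Frame 1: STRIKE. 10 + next two rolls (10+10) = 30. Cumulative: 30
Frame 2: STRIKE. 10 + next two rolls (10+7) = 27. Cumulative: 57
Frame 3: STRIKE. 10 + next two rolls (7+3) = 20. Cumulative: 77
Frame 4: SPARE (7+3=10). 10 + next roll (10) = 20. Cumulative: 97
Frame 5: STRIKE. 10 + next two rolls (6+1) = 17. Cumulative: 114
Frame 6: OPEN (6+1=7). Cumulative: 121
Frame 7: OPEN (6+2=8). Cumulative: 129
Frame 8: OPEN (6+3=9). Cumulative: 138
Frame 9: SPARE (5+5=10). 10 + next roll (4) = 14. Cumulative: 152
Frame 10: SPARE. Sum of all frame-10 rolls (4+6+9) = 19. Cumulative: 171

Answer: 171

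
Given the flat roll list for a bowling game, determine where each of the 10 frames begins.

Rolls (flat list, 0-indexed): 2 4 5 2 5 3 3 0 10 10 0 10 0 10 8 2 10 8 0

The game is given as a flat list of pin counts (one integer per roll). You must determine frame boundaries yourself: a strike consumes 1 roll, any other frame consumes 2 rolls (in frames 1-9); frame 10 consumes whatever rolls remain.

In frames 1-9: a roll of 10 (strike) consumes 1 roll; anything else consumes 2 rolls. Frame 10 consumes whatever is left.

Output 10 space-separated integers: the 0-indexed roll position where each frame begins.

Frame 1 starts at roll index 0: rolls=2,4 (sum=6), consumes 2 rolls
Frame 2 starts at roll index 2: rolls=5,2 (sum=7), consumes 2 rolls
Frame 3 starts at roll index 4: rolls=5,3 (sum=8), consumes 2 rolls
Frame 4 starts at roll index 6: rolls=3,0 (sum=3), consumes 2 rolls
Frame 5 starts at roll index 8: roll=10 (strike), consumes 1 roll
Frame 6 starts at roll index 9: roll=10 (strike), consumes 1 roll
Frame 7 starts at roll index 10: rolls=0,10 (sum=10), consumes 2 rolls
Frame 8 starts at roll index 12: rolls=0,10 (sum=10), consumes 2 rolls
Frame 9 starts at roll index 14: rolls=8,2 (sum=10), consumes 2 rolls
Frame 10 starts at roll index 16: 3 remaining rolls

Answer: 0 2 4 6 8 9 10 12 14 16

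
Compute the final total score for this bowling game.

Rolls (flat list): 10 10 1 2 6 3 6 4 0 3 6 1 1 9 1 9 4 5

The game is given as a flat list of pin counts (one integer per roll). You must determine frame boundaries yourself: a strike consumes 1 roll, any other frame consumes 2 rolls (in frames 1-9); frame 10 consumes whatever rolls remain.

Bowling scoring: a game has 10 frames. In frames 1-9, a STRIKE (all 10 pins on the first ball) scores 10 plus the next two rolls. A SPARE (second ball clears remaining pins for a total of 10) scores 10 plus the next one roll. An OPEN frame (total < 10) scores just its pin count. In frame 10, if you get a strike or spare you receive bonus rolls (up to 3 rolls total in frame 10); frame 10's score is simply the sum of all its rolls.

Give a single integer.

Answer: 100

Derivation:
Frame 1: STRIKE. 10 + next two rolls (10+1) = 21. Cumulative: 21
Frame 2: STRIKE. 10 + next two rolls (1+2) = 13. Cumulative: 34
Frame 3: OPEN (1+2=3). Cumulative: 37
Frame 4: OPEN (6+3=9). Cumulative: 46
Frame 5: SPARE (6+4=10). 10 + next roll (0) = 10. Cumulative: 56
Frame 6: OPEN (0+3=3). Cumulative: 59
Frame 7: OPEN (6+1=7). Cumulative: 66
Frame 8: SPARE (1+9=10). 10 + next roll (1) = 11. Cumulative: 77
Frame 9: SPARE (1+9=10). 10 + next roll (4) = 14. Cumulative: 91
Frame 10: OPEN. Sum of all frame-10 rolls (4+5) = 9. Cumulative: 100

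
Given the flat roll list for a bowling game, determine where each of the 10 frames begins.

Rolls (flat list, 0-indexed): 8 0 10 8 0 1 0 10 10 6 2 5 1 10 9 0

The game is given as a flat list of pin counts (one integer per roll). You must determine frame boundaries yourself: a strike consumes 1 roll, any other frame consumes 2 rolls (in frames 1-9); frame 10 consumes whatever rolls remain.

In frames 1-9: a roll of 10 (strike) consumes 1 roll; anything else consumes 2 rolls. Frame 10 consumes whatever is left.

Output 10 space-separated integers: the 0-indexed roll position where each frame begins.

Frame 1 starts at roll index 0: rolls=8,0 (sum=8), consumes 2 rolls
Frame 2 starts at roll index 2: roll=10 (strike), consumes 1 roll
Frame 3 starts at roll index 3: rolls=8,0 (sum=8), consumes 2 rolls
Frame 4 starts at roll index 5: rolls=1,0 (sum=1), consumes 2 rolls
Frame 5 starts at roll index 7: roll=10 (strike), consumes 1 roll
Frame 6 starts at roll index 8: roll=10 (strike), consumes 1 roll
Frame 7 starts at roll index 9: rolls=6,2 (sum=8), consumes 2 rolls
Frame 8 starts at roll index 11: rolls=5,1 (sum=6), consumes 2 rolls
Frame 9 starts at roll index 13: roll=10 (strike), consumes 1 roll
Frame 10 starts at roll index 14: 2 remaining rolls

Answer: 0 2 3 5 7 8 9 11 13 14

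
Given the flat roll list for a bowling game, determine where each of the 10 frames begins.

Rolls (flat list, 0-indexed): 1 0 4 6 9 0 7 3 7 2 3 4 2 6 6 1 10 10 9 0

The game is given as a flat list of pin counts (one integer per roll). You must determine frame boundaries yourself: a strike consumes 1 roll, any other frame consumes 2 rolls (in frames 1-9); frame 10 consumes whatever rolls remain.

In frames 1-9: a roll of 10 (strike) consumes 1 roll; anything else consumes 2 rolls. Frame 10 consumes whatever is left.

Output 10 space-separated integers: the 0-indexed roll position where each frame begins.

Frame 1 starts at roll index 0: rolls=1,0 (sum=1), consumes 2 rolls
Frame 2 starts at roll index 2: rolls=4,6 (sum=10), consumes 2 rolls
Frame 3 starts at roll index 4: rolls=9,0 (sum=9), consumes 2 rolls
Frame 4 starts at roll index 6: rolls=7,3 (sum=10), consumes 2 rolls
Frame 5 starts at roll index 8: rolls=7,2 (sum=9), consumes 2 rolls
Frame 6 starts at roll index 10: rolls=3,4 (sum=7), consumes 2 rolls
Frame 7 starts at roll index 12: rolls=2,6 (sum=8), consumes 2 rolls
Frame 8 starts at roll index 14: rolls=6,1 (sum=7), consumes 2 rolls
Frame 9 starts at roll index 16: roll=10 (strike), consumes 1 roll
Frame 10 starts at roll index 17: 3 remaining rolls

Answer: 0 2 4 6 8 10 12 14 16 17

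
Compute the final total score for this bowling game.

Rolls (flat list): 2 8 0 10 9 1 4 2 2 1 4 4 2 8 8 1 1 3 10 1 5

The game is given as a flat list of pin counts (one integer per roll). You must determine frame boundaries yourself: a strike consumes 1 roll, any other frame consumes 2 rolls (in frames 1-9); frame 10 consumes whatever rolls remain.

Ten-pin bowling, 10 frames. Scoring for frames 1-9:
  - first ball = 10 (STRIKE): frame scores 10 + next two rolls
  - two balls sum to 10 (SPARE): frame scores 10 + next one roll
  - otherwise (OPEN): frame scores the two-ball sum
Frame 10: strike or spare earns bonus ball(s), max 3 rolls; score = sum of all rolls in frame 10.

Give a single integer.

Answer: 107

Derivation:
Frame 1: SPARE (2+8=10). 10 + next roll (0) = 10. Cumulative: 10
Frame 2: SPARE (0+10=10). 10 + next roll (9) = 19. Cumulative: 29
Frame 3: SPARE (9+1=10). 10 + next roll (4) = 14. Cumulative: 43
Frame 4: OPEN (4+2=6). Cumulative: 49
Frame 5: OPEN (2+1=3). Cumulative: 52
Frame 6: OPEN (4+4=8). Cumulative: 60
Frame 7: SPARE (2+8=10). 10 + next roll (8) = 18. Cumulative: 78
Frame 8: OPEN (8+1=9). Cumulative: 87
Frame 9: OPEN (1+3=4). Cumulative: 91
Frame 10: STRIKE. Sum of all frame-10 rolls (10+1+5) = 16. Cumulative: 107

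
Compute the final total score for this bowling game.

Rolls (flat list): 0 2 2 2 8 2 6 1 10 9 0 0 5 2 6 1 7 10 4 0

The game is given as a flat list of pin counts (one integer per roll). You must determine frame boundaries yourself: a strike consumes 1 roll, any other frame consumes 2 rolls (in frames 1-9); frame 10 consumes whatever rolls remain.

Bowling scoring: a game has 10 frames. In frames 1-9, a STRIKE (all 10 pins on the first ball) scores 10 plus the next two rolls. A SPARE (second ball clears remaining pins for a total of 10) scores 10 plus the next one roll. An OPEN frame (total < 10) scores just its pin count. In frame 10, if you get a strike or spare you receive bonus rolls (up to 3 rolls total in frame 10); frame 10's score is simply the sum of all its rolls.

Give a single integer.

Answer: 92

Derivation:
Frame 1: OPEN (0+2=2). Cumulative: 2
Frame 2: OPEN (2+2=4). Cumulative: 6
Frame 3: SPARE (8+2=10). 10 + next roll (6) = 16. Cumulative: 22
Frame 4: OPEN (6+1=7). Cumulative: 29
Frame 5: STRIKE. 10 + next two rolls (9+0) = 19. Cumulative: 48
Frame 6: OPEN (9+0=9). Cumulative: 57
Frame 7: OPEN (0+5=5). Cumulative: 62
Frame 8: OPEN (2+6=8). Cumulative: 70
Frame 9: OPEN (1+7=8). Cumulative: 78
Frame 10: STRIKE. Sum of all frame-10 rolls (10+4+0) = 14. Cumulative: 92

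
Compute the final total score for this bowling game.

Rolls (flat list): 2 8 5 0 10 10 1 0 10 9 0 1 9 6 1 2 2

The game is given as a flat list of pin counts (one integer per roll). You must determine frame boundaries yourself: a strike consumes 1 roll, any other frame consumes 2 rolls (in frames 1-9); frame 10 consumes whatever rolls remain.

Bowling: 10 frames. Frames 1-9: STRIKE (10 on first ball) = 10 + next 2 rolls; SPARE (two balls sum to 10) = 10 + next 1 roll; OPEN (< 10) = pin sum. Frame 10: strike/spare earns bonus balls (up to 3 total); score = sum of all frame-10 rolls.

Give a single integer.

Answer: 108

Derivation:
Frame 1: SPARE (2+8=10). 10 + next roll (5) = 15. Cumulative: 15
Frame 2: OPEN (5+0=5). Cumulative: 20
Frame 3: STRIKE. 10 + next two rolls (10+1) = 21. Cumulative: 41
Frame 4: STRIKE. 10 + next two rolls (1+0) = 11. Cumulative: 52
Frame 5: OPEN (1+0=1). Cumulative: 53
Frame 6: STRIKE. 10 + next two rolls (9+0) = 19. Cumulative: 72
Frame 7: OPEN (9+0=9). Cumulative: 81
Frame 8: SPARE (1+9=10). 10 + next roll (6) = 16. Cumulative: 97
Frame 9: OPEN (6+1=7). Cumulative: 104
Frame 10: OPEN. Sum of all frame-10 rolls (2+2) = 4. Cumulative: 108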